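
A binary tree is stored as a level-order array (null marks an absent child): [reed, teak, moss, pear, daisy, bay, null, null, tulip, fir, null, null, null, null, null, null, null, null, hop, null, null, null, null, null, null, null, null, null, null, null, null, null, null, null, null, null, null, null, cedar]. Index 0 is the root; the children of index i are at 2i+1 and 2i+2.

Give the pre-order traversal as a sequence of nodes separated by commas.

reed, teak, pear, tulip, hop, cedar, daisy, fir, moss, bay

Pre-order visits the node, then its left subtree, then its right subtree.
Visit reed.
At reed: go left to teak.
  Visit teak.
  At teak: go left to pear.
    Visit pear.
    At pear: no left child.
    At pear: go right to tulip.
      Visit tulip.
      At tulip: no left child.
      At tulip: go right to hop.
        Visit hop.
        At hop: no left child.
        At hop: go right to cedar.
          cedar is a leaf — visit cedar.
  At teak: go right to daisy.
    Visit daisy.
    At daisy: go left to fir.
      fir is a leaf — visit fir.
    At daisy: no right child.
At reed: go right to moss.
  Visit moss.
  At moss: go left to bay.
    bay is a leaf — visit bay.
  At moss: no right child.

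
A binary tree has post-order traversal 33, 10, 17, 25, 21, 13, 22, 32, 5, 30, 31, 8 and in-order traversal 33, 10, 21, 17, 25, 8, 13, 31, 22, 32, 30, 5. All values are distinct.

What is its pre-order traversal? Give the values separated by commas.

8, 21, 10, 33, 25, 17, 31, 13, 30, 32, 22, 5

The last element of post-order is the root; it splits in-order into left and right subtrees.
Root 8: left subtree has 5 nodes {33, 10, 21, 17, 25}, right has 6 {13, 31, 22, 32, 30, 5}.
  Root 21: left subtree has 2 nodes {33, 10}, right has 2 {17, 25}.
    Root 10: left subtree has 1 node {33}, right has 0 { }.
    Root 25: left subtree has 1 node {17}, right has 0 { }.
  Root 31: left subtree has 1 node {13}, right has 4 {22, 32, 30, 5}.
    Root 30: left subtree has 2 nodes {22, 32}, right has 1 {5}.
      Root 32: left subtree has 1 node {22}, right has 0 { }.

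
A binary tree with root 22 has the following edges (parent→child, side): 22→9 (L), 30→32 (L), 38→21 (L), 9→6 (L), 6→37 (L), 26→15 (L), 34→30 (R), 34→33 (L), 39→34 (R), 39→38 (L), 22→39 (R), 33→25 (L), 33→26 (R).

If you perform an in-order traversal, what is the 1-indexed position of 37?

1

In-order visits the left subtree, then the node, then the right subtree.
At 22: go left to 9.
  At 9: go left to 6.
    At 6: go left to 37.
      37 is a leaf — visit 37.
    Visit 6.
    At 6: no right child.
  Visit 9.
  At 9: no right child.
Visit 22.
At 22: go right to 39.
  At 39: go left to 38.
    At 38: go left to 21.
      21 is a leaf — visit 21.
    Visit 38.
    At 38: no right child.
  Visit 39.
  At 39: go right to 34.
    At 34: go left to 33.
      At 33: go left to 25.
        25 is a leaf — visit 25.
      Visit 33.
      At 33: go right to 26.
        At 26: go left to 15.
          15 is a leaf — visit 15.
        Visit 26.
        At 26: no right child.
    Visit 34.
    At 34: go right to 30.
      At 30: go left to 32.
        32 is a leaf — visit 32.
      Visit 30.
      At 30: no right child.
Full in-order sequence: 37, 6, 9, 22, 21, 38, 39, 25, 33, 15, 26, 34, 32, 30.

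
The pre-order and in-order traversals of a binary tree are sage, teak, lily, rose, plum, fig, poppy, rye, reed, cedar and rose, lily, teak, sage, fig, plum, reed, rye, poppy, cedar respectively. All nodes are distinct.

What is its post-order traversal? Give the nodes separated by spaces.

The first element of pre-order is the root; it splits in-order into left and right subtrees.
Root sage: left subtree has 3 nodes {rose, lily, teak}, right has 6 {fig, plum, reed, rye, poppy, cedar}.
  Root teak: left subtree has 2 nodes {rose, lily}, right has 0 { }.
    Root lily: left subtree has 1 node {rose}, right has 0 { }.
  Root plum: left subtree has 1 node {fig}, right has 4 {reed, rye, poppy, cedar}.
    Root poppy: left subtree has 2 nodes {reed, rye}, right has 1 {cedar}.
      Root rye: left subtree has 1 node {reed}, right has 0 { }.

rose lily teak fig reed rye cedar poppy plum sage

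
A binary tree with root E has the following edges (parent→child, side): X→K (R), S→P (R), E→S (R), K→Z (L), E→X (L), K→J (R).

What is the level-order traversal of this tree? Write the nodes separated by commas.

E, X, S, K, P, Z, J

Level-order visits nodes level by level from the root, left to right within each level.
Level 0: E
Level 1: X, S
Level 2: K, P
Level 3: Z, J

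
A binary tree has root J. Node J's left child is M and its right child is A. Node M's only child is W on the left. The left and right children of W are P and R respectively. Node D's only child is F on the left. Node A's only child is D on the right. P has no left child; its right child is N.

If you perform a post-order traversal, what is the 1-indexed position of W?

Post-order visits the left subtree, then the right subtree, then the node.
At J: go left to M.
  At M: go left to W.
    At W: go left to P.
      At P: no left child.
      At P: go right to N.
        N is a leaf — visit N.
      Visit P.
    At W: go right to R.
      R is a leaf — visit R.
    Visit W.
  At M: no right child.
  Visit M.
At J: go right to A.
  At A: no left child.
  At A: go right to D.
    At D: go left to F.
      F is a leaf — visit F.
    At D: no right child.
    Visit D.
  Visit A.
Visit J.
Full post-order sequence: N, P, R, W, M, F, D, A, J.

4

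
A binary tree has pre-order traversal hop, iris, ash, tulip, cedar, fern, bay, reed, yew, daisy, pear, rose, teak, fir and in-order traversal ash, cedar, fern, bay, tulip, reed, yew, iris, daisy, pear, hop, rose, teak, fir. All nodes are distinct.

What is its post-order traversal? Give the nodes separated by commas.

bay, fern, cedar, yew, reed, tulip, ash, pear, daisy, iris, fir, teak, rose, hop

The first element of pre-order is the root; it splits in-order into left and right subtrees.
Root hop: left subtree has 10 nodes {ash, cedar, fern, bay, tulip, reed, yew, iris, daisy, pear}, right has 3 {rose, teak, fir}.
  Root iris: left subtree has 7 nodes {ash, cedar, fern, bay, tulip, reed, yew}, right has 2 {daisy, pear}.
    Root ash: left subtree has 0 nodes { }, right has 6 {cedar, fern, bay, tulip, reed, yew}.
      Root tulip: left subtree has 3 nodes {cedar, fern, bay}, right has 2 {reed, yew}.
        Root cedar: left subtree has 0 nodes { }, right has 2 {fern, bay}.
          Root fern: left subtree has 0 nodes { }, right has 1 {bay}.
        Root reed: left subtree has 0 nodes { }, right has 1 {yew}.
    Root daisy: left subtree has 0 nodes { }, right has 1 {pear}.
  Root rose: left subtree has 0 nodes { }, right has 2 {teak, fir}.
    Root teak: left subtree has 0 nodes { }, right has 1 {fir}.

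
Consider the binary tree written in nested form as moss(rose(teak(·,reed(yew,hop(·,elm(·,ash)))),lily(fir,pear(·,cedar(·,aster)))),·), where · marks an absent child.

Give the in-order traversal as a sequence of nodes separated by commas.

teak, yew, reed, hop, elm, ash, rose, fir, lily, pear, cedar, aster, moss

In-order visits the left subtree, then the node, then the right subtree.
At moss: go left to rose.
  At rose: go left to teak.
    At teak: no left child.
    Visit teak.
    At teak: go right to reed.
      At reed: go left to yew.
        yew is a leaf — visit yew.
      Visit reed.
      At reed: go right to hop.
        At hop: no left child.
        Visit hop.
        At hop: go right to elm.
          At elm: no left child.
          Visit elm.
          At elm: go right to ash.
            ash is a leaf — visit ash.
  Visit rose.
  At rose: go right to lily.
    At lily: go left to fir.
      fir is a leaf — visit fir.
    Visit lily.
    At lily: go right to pear.
      At pear: no left child.
      Visit pear.
      At pear: go right to cedar.
        At cedar: no left child.
        Visit cedar.
        At cedar: go right to aster.
          aster is a leaf — visit aster.
Visit moss.
At moss: no right child.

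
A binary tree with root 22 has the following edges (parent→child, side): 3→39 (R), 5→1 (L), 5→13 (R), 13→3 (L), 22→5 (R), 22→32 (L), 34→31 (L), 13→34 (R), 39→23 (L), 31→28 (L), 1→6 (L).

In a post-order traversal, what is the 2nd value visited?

Post-order visits the left subtree, then the right subtree, then the node.
At 22: go left to 32.
  32 is a leaf — visit 32.
At 22: go right to 5.
  At 5: go left to 1.
    At 1: go left to 6.
      6 is a leaf — visit 6.
    At 1: no right child.
    Visit 1.
  At 5: go right to 13.
    At 13: go left to 3.
      At 3: no left child.
      At 3: go right to 39.
        At 39: go left to 23.
          23 is a leaf — visit 23.
        At 39: no right child.
        Visit 39.
      Visit 3.
    At 13: go right to 34.
      At 34: go left to 31.
        At 31: go left to 28.
          28 is a leaf — visit 28.
        At 31: no right child.
        Visit 31.
      At 34: no right child.
      Visit 34.
    Visit 13.
  Visit 5.
Visit 22.
Full post-order sequence: 32, 6, 1, 23, 39, 3, 28, 31, 34, 13, 5, 22.

6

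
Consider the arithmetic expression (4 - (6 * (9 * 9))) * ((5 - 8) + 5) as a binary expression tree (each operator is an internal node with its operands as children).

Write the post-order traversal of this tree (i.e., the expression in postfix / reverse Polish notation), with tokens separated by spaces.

4 6 9 9 * * - 5 8 - 5 + *

Post-order on an expression tree gives postfix notation: for each operator, emit left operand, right operand, then the operator.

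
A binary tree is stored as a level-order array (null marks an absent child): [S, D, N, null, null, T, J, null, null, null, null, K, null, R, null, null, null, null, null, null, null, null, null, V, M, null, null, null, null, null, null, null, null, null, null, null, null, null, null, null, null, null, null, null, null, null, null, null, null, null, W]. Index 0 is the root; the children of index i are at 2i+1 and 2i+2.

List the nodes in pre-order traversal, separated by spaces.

S D N T K V M W J R

Pre-order visits the node, then its left subtree, then its right subtree.
Visit S.
At S: go left to D.
  D is a leaf — visit D.
At S: go right to N.
  Visit N.
  At N: go left to T.
    Visit T.
    At T: go left to K.
      Visit K.
      At K: go left to V.
        V is a leaf — visit V.
      At K: go right to M.
        Visit M.
        At M: no left child.
        At M: go right to W.
          W is a leaf — visit W.
    At T: no right child.
  At N: go right to J.
    Visit J.
    At J: go left to R.
      R is a leaf — visit R.
    At J: no right child.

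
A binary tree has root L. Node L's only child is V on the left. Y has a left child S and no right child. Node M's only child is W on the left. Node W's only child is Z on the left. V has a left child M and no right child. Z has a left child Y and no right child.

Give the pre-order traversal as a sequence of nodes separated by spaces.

Pre-order visits the node, then its left subtree, then its right subtree.
Visit L.
At L: go left to V.
  Visit V.
  At V: go left to M.
    Visit M.
    At M: go left to W.
      Visit W.
      At W: go left to Z.
        Visit Z.
        At Z: go left to Y.
          Visit Y.
          At Y: go left to S.
            S is a leaf — visit S.
          At Y: no right child.
        At Z: no right child.
      At W: no right child.
    At M: no right child.
  At V: no right child.
At L: no right child.

L V M W Z Y S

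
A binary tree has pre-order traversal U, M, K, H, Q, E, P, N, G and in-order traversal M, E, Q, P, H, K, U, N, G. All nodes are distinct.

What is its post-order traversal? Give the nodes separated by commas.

E, P, Q, H, K, M, G, N, U

The first element of pre-order is the root; it splits in-order into left and right subtrees.
Root U: left subtree has 6 nodes {M, E, Q, P, H, K}, right has 2 {N, G}.
  Root M: left subtree has 0 nodes { }, right has 5 {E, Q, P, H, K}.
    Root K: left subtree has 4 nodes {E, Q, P, H}, right has 0 { }.
      Root H: left subtree has 3 nodes {E, Q, P}, right has 0 { }.
        Root Q: left subtree has 1 node {E}, right has 1 {P}.
  Root N: left subtree has 0 nodes { }, right has 1 {G}.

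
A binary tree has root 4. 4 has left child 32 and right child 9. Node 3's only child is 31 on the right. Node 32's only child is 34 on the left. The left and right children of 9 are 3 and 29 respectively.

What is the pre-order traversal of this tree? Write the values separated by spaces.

Pre-order visits the node, then its left subtree, then its right subtree.
Visit 4.
At 4: go left to 32.
  Visit 32.
  At 32: go left to 34.
    34 is a leaf — visit 34.
  At 32: no right child.
At 4: go right to 9.
  Visit 9.
  At 9: go left to 3.
    Visit 3.
    At 3: no left child.
    At 3: go right to 31.
      31 is a leaf — visit 31.
  At 9: go right to 29.
    29 is a leaf — visit 29.

4 32 34 9 3 31 29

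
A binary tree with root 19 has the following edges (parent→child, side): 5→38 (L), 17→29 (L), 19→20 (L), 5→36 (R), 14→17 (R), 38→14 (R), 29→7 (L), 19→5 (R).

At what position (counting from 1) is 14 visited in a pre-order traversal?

5

Pre-order visits the node, then its left subtree, then its right subtree.
Visit 19.
At 19: go left to 20.
  20 is a leaf — visit 20.
At 19: go right to 5.
  Visit 5.
  At 5: go left to 38.
    Visit 38.
    At 38: no left child.
    At 38: go right to 14.
      Visit 14.
      At 14: no left child.
      At 14: go right to 17.
        Visit 17.
        At 17: go left to 29.
          Visit 29.
          At 29: go left to 7.
            7 is a leaf — visit 7.
          At 29: no right child.
        At 17: no right child.
  At 5: go right to 36.
    36 is a leaf — visit 36.
Full pre-order sequence: 19, 20, 5, 38, 14, 17, 29, 7, 36.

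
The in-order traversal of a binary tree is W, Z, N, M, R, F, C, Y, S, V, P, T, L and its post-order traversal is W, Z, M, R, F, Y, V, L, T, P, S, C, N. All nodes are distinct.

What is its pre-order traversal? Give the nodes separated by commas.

N, Z, W, C, F, R, M, S, Y, P, V, T, L

The last element of post-order is the root; it splits in-order into left and right subtrees.
Root N: left subtree has 2 nodes {W, Z}, right has 10 {M, R, F, C, Y, S, V, P, T, L}.
  Root Z: left subtree has 1 node {W}, right has 0 { }.
  Root C: left subtree has 3 nodes {M, R, F}, right has 6 {Y, S, V, P, T, L}.
    Root F: left subtree has 2 nodes {M, R}, right has 0 { }.
      Root R: left subtree has 1 node {M}, right has 0 { }.
    Root S: left subtree has 1 node {Y}, right has 4 {V, P, T, L}.
      Root P: left subtree has 1 node {V}, right has 2 {T, L}.
        Root T: left subtree has 0 nodes { }, right has 1 {L}.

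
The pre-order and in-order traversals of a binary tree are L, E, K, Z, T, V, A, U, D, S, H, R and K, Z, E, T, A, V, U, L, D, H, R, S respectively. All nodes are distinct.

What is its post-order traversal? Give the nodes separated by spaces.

Z K A U V T E R H S D L

The first element of pre-order is the root; it splits in-order into left and right subtrees.
Root L: left subtree has 7 nodes {K, Z, E, T, A, V, U}, right has 4 {D, H, R, S}.
  Root E: left subtree has 2 nodes {K, Z}, right has 4 {T, A, V, U}.
    Root K: left subtree has 0 nodes { }, right has 1 {Z}.
    Root T: left subtree has 0 nodes { }, right has 3 {A, V, U}.
      Root V: left subtree has 1 node {A}, right has 1 {U}.
  Root D: left subtree has 0 nodes { }, right has 3 {H, R, S}.
    Root S: left subtree has 2 nodes {H, R}, right has 0 { }.
      Root H: left subtree has 0 nodes { }, right has 1 {R}.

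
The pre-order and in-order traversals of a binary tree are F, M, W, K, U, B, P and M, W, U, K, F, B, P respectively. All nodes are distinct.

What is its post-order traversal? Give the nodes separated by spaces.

The first element of pre-order is the root; it splits in-order into left and right subtrees.
Root F: left subtree has 4 nodes {M, W, U, K}, right has 2 {B, P}.
  Root M: left subtree has 0 nodes { }, right has 3 {W, U, K}.
    Root W: left subtree has 0 nodes { }, right has 2 {U, K}.
      Root K: left subtree has 1 node {U}, right has 0 { }.
  Root B: left subtree has 0 nodes { }, right has 1 {P}.

U K W M P B F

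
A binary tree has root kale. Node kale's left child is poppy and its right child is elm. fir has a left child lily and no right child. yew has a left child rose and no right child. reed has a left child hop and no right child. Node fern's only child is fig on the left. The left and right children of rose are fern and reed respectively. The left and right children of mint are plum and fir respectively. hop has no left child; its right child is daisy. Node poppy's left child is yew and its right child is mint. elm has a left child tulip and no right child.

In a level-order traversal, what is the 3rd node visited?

elm

Level-order visits nodes level by level from the root, left to right within each level.
Level 0: kale
Level 1: poppy, elm
Level 2: yew, mint, tulip
Level 3: rose, plum, fir
Level 4: fern, reed, lily
Level 5: fig, hop
Level 6: daisy
Full level-order sequence: kale, poppy, elm, yew, mint, tulip, rose, plum, fir, fern, reed, lily, fig, hop, daisy.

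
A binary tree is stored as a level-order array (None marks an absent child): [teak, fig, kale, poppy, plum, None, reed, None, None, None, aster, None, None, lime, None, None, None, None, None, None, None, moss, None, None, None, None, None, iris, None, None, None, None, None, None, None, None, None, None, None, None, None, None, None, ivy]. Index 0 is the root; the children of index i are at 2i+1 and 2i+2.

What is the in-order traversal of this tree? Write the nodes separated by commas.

In-order visits the left subtree, then the node, then the right subtree.
At teak: go left to fig.
  At fig: go left to poppy.
    poppy is a leaf — visit poppy.
  Visit fig.
  At fig: go right to plum.
    At plum: no left child.
    Visit plum.
    At plum: go right to aster.
      At aster: go left to moss.
        At moss: go left to ivy.
          ivy is a leaf — visit ivy.
        Visit moss.
        At moss: no right child.
      Visit aster.
      At aster: no right child.
Visit teak.
At teak: go right to kale.
  At kale: no left child.
  Visit kale.
  At kale: go right to reed.
    At reed: go left to lime.
      At lime: go left to iris.
        iris is a leaf — visit iris.
      Visit lime.
      At lime: no right child.
    Visit reed.
    At reed: no right child.

poppy, fig, plum, ivy, moss, aster, teak, kale, iris, lime, reed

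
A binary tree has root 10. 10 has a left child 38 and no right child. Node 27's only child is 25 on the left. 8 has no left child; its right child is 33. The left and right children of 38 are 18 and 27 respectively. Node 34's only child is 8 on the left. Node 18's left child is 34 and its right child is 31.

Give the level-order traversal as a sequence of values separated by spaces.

Level-order visits nodes level by level from the root, left to right within each level.
Level 0: 10
Level 1: 38
Level 2: 18, 27
Level 3: 34, 31, 25
Level 4: 8
Level 5: 33

10 38 18 27 34 31 25 8 33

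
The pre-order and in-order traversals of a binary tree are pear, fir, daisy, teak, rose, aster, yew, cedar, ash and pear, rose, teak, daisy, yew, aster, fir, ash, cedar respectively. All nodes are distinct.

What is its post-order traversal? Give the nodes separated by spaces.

The first element of pre-order is the root; it splits in-order into left and right subtrees.
Root pear: left subtree has 0 nodes { }, right has 8 {rose, teak, daisy, yew, aster, fir, ash, cedar}.
  Root fir: left subtree has 5 nodes {rose, teak, daisy, yew, aster}, right has 2 {ash, cedar}.
    Root daisy: left subtree has 2 nodes {rose, teak}, right has 2 {yew, aster}.
      Root teak: left subtree has 1 node {rose}, right has 0 { }.
      Root aster: left subtree has 1 node {yew}, right has 0 { }.
    Root cedar: left subtree has 1 node {ash}, right has 0 { }.

rose teak yew aster daisy ash cedar fir pear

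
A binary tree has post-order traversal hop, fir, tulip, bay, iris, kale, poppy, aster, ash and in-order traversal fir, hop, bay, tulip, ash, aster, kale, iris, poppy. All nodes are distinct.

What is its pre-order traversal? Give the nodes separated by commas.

ash, bay, fir, hop, tulip, aster, poppy, kale, iris

The last element of post-order is the root; it splits in-order into left and right subtrees.
Root ash: left subtree has 4 nodes {fir, hop, bay, tulip}, right has 4 {aster, kale, iris, poppy}.
  Root bay: left subtree has 2 nodes {fir, hop}, right has 1 {tulip}.
    Root fir: left subtree has 0 nodes { }, right has 1 {hop}.
  Root aster: left subtree has 0 nodes { }, right has 3 {kale, iris, poppy}.
    Root poppy: left subtree has 2 nodes {kale, iris}, right has 0 { }.
      Root kale: left subtree has 0 nodes { }, right has 1 {iris}.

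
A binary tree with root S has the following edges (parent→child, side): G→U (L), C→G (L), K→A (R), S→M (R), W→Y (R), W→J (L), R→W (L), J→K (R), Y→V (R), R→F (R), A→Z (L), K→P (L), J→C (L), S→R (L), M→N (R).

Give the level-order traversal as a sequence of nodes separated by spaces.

S R M W F N J Y C K V G P A U Z

Level-order visits nodes level by level from the root, left to right within each level.
Level 0: S
Level 1: R, M
Level 2: W, F, N
Level 3: J, Y
Level 4: C, K, V
Level 5: G, P, A
Level 6: U, Z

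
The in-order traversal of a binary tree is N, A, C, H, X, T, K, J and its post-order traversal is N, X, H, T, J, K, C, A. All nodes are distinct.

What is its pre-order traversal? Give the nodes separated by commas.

A, N, C, K, T, H, X, J

The last element of post-order is the root; it splits in-order into left and right subtrees.
Root A: left subtree has 1 node {N}, right has 6 {C, H, X, T, K, J}.
  Root C: left subtree has 0 nodes { }, right has 5 {H, X, T, K, J}.
    Root K: left subtree has 3 nodes {H, X, T}, right has 1 {J}.
      Root T: left subtree has 2 nodes {H, X}, right has 0 { }.
        Root H: left subtree has 0 nodes { }, right has 1 {X}.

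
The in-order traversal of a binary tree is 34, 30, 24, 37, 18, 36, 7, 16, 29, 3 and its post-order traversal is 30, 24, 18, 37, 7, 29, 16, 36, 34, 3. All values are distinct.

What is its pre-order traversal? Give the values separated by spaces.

3 34 36 37 24 30 18 16 7 29

The last element of post-order is the root; it splits in-order into left and right subtrees.
Root 3: left subtree has 9 nodes {34, 30, 24, 37, 18, 36, 7, 16, 29}, right has 0 { }.
  Root 34: left subtree has 0 nodes { }, right has 8 {30, 24, 37, 18, 36, 7, 16, 29}.
    Root 36: left subtree has 4 nodes {30, 24, 37, 18}, right has 3 {7, 16, 29}.
      Root 37: left subtree has 2 nodes {30, 24}, right has 1 {18}.
        Root 24: left subtree has 1 node {30}, right has 0 { }.
      Root 16: left subtree has 1 node {7}, right has 1 {29}.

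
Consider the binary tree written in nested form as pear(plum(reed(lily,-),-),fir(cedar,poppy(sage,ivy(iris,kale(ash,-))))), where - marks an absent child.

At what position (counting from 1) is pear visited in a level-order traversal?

1

Level-order visits nodes level by level from the root, left to right within each level.
Level 0: pear
Level 1: plum, fir
Level 2: reed, cedar, poppy
Level 3: lily, sage, ivy
Level 4: iris, kale
Level 5: ash
Full level-order sequence: pear, plum, fir, reed, cedar, poppy, lily, sage, ivy, iris, kale, ash.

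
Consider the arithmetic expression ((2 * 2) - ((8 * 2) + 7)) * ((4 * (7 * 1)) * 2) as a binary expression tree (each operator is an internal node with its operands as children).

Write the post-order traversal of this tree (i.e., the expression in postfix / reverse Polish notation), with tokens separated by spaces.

2 2 * 8 2 * 7 + - 4 7 1 * * 2 * *

Post-order on an expression tree gives postfix notation: for each operator, emit left operand, right operand, then the operator.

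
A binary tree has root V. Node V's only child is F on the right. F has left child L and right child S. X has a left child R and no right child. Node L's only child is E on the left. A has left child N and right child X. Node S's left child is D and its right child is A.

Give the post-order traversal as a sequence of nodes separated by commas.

Post-order visits the left subtree, then the right subtree, then the node.
At V: no left child.
At V: go right to F.
  At F: go left to L.
    At L: go left to E.
      E is a leaf — visit E.
    At L: no right child.
    Visit L.
  At F: go right to S.
    At S: go left to D.
      D is a leaf — visit D.
    At S: go right to A.
      At A: go left to N.
        N is a leaf — visit N.
      At A: go right to X.
        At X: go left to R.
          R is a leaf — visit R.
        At X: no right child.
        Visit X.
      Visit A.
    Visit S.
  Visit F.
Visit V.

E, L, D, N, R, X, A, S, F, V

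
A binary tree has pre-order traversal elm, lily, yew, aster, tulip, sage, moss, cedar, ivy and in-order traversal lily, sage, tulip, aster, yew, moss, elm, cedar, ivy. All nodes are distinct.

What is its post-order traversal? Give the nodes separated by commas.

sage, tulip, aster, moss, yew, lily, ivy, cedar, elm

The first element of pre-order is the root; it splits in-order into left and right subtrees.
Root elm: left subtree has 6 nodes {lily, sage, tulip, aster, yew, moss}, right has 2 {cedar, ivy}.
  Root lily: left subtree has 0 nodes { }, right has 5 {sage, tulip, aster, yew, moss}.
    Root yew: left subtree has 3 nodes {sage, tulip, aster}, right has 1 {moss}.
      Root aster: left subtree has 2 nodes {sage, tulip}, right has 0 { }.
        Root tulip: left subtree has 1 node {sage}, right has 0 { }.
  Root cedar: left subtree has 0 nodes { }, right has 1 {ivy}.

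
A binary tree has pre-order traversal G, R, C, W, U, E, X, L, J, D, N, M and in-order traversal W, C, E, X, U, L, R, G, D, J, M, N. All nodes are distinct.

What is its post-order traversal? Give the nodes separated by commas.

The first element of pre-order is the root; it splits in-order into left and right subtrees.
Root G: left subtree has 7 nodes {W, C, E, X, U, L, R}, right has 4 {D, J, M, N}.
  Root R: left subtree has 6 nodes {W, C, E, X, U, L}, right has 0 { }.
    Root C: left subtree has 1 node {W}, right has 4 {E, X, U, L}.
      Root U: left subtree has 2 nodes {E, X}, right has 1 {L}.
        Root E: left subtree has 0 nodes { }, right has 1 {X}.
  Root J: left subtree has 1 node {D}, right has 2 {M, N}.
    Root N: left subtree has 1 node {M}, right has 0 { }.

W, X, E, L, U, C, R, D, M, N, J, G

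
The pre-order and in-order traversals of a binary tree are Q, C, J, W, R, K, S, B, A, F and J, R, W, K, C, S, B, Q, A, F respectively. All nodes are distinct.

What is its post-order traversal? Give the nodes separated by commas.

R, K, W, J, B, S, C, F, A, Q

The first element of pre-order is the root; it splits in-order into left and right subtrees.
Root Q: left subtree has 7 nodes {J, R, W, K, C, S, B}, right has 2 {A, F}.
  Root C: left subtree has 4 nodes {J, R, W, K}, right has 2 {S, B}.
    Root J: left subtree has 0 nodes { }, right has 3 {R, W, K}.
      Root W: left subtree has 1 node {R}, right has 1 {K}.
    Root S: left subtree has 0 nodes { }, right has 1 {B}.
  Root A: left subtree has 0 nodes { }, right has 1 {F}.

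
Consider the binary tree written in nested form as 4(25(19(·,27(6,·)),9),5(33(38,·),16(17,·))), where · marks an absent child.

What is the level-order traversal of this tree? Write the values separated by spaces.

4 25 5 19 9 33 16 27 38 17 6

Level-order visits nodes level by level from the root, left to right within each level.
Level 0: 4
Level 1: 25, 5
Level 2: 19, 9, 33, 16
Level 3: 27, 38, 17
Level 4: 6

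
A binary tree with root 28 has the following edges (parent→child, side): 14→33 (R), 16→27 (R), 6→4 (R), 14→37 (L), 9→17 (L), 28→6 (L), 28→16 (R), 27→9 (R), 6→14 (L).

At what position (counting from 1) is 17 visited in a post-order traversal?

Post-order visits the left subtree, then the right subtree, then the node.
At 28: go left to 6.
  At 6: go left to 14.
    At 14: go left to 37.
      37 is a leaf — visit 37.
    At 14: go right to 33.
      33 is a leaf — visit 33.
    Visit 14.
  At 6: go right to 4.
    4 is a leaf — visit 4.
  Visit 6.
At 28: go right to 16.
  At 16: no left child.
  At 16: go right to 27.
    At 27: no left child.
    At 27: go right to 9.
      At 9: go left to 17.
        17 is a leaf — visit 17.
      At 9: no right child.
      Visit 9.
    Visit 27.
  Visit 16.
Visit 28.
Full post-order sequence: 37, 33, 14, 4, 6, 17, 9, 27, 16, 28.

6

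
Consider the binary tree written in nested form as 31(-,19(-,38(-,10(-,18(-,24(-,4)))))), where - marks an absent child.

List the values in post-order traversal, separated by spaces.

Post-order visits the left subtree, then the right subtree, then the node.
At 31: no left child.
At 31: go right to 19.
  At 19: no left child.
  At 19: go right to 38.
    At 38: no left child.
    At 38: go right to 10.
      At 10: no left child.
      At 10: go right to 18.
        At 18: no left child.
        At 18: go right to 24.
          At 24: no left child.
          At 24: go right to 4.
            4 is a leaf — visit 4.
          Visit 24.
        Visit 18.
      Visit 10.
    Visit 38.
  Visit 19.
Visit 31.

4 24 18 10 38 19 31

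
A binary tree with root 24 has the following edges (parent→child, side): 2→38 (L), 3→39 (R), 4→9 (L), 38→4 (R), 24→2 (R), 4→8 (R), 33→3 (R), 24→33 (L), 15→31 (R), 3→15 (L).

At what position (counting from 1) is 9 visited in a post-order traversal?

6

Post-order visits the left subtree, then the right subtree, then the node.
At 24: go left to 33.
  At 33: no left child.
  At 33: go right to 3.
    At 3: go left to 15.
      At 15: no left child.
      At 15: go right to 31.
        31 is a leaf — visit 31.
      Visit 15.
    At 3: go right to 39.
      39 is a leaf — visit 39.
    Visit 3.
  Visit 33.
At 24: go right to 2.
  At 2: go left to 38.
    At 38: no left child.
    At 38: go right to 4.
      At 4: go left to 9.
        9 is a leaf — visit 9.
      At 4: go right to 8.
        8 is a leaf — visit 8.
      Visit 4.
    Visit 38.
  At 2: no right child.
  Visit 2.
Visit 24.
Full post-order sequence: 31, 15, 39, 3, 33, 9, 8, 4, 38, 2, 24.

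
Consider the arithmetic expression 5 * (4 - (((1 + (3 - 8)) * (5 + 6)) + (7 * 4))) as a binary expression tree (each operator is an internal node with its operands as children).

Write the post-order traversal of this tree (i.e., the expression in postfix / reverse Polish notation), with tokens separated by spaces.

5 4 1 3 8 - + 5 6 + * 7 4 * + - *

Post-order on an expression tree gives postfix notation: for each operator, emit left operand, right operand, then the operator.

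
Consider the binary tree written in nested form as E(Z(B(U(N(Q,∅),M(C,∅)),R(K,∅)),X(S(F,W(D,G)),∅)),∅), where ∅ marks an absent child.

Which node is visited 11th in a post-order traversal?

Post-order visits the left subtree, then the right subtree, then the node.
At E: go left to Z.
  At Z: go left to B.
    At B: go left to U.
      At U: go left to N.
        At N: go left to Q.
          Q is a leaf — visit Q.
        At N: no right child.
        Visit N.
      At U: go right to M.
        At M: go left to C.
          C is a leaf — visit C.
        At M: no right child.
        Visit M.
      Visit U.
    At B: go right to R.
      At R: go left to K.
        K is a leaf — visit K.
      At R: no right child.
      Visit R.
    Visit B.
  At Z: go right to X.
    At X: go left to S.
      At S: go left to F.
        F is a leaf — visit F.
      At S: go right to W.
        At W: go left to D.
          D is a leaf — visit D.
        At W: go right to G.
          G is a leaf — visit G.
        Visit W.
      Visit S.
    At X: no right child.
    Visit X.
  Visit Z.
At E: no right child.
Visit E.
Full post-order sequence: Q, N, C, M, U, K, R, B, F, D, G, W, S, X, Z, E.

G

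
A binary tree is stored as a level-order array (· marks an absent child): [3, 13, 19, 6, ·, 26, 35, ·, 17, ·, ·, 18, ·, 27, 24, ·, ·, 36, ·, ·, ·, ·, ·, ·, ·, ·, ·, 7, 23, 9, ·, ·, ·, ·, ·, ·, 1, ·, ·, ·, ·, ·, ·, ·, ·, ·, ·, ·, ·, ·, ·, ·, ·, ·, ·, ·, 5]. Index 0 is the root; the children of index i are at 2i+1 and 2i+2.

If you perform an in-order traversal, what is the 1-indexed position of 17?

In-order visits the left subtree, then the node, then the right subtree.
At 3: go left to 13.
  At 13: go left to 6.
    At 6: no left child.
    Visit 6.
    At 6: go right to 17.
      At 17: go left to 36.
        At 36: no left child.
        Visit 36.
        At 36: go right to 1.
          1 is a leaf — visit 1.
      Visit 17.
      At 17: no right child.
  Visit 13.
  At 13: no right child.
Visit 3.
At 3: go right to 19.
  At 19: go left to 26.
    At 26: go left to 18.
      18 is a leaf — visit 18.
    Visit 26.
    At 26: no right child.
  Visit 19.
  At 19: go right to 35.
    At 35: go left to 27.
      At 27: go left to 7.
        At 7: no left child.
        Visit 7.
        At 7: go right to 5.
          5 is a leaf — visit 5.
      Visit 27.
      At 27: go right to 23.
        23 is a leaf — visit 23.
    Visit 35.
    At 35: go right to 24.
      At 24: go left to 9.
        9 is a leaf — visit 9.
      Visit 24.
      At 24: no right child.
Full in-order sequence: 6, 36, 1, 17, 13, 3, 18, 26, 19, 7, 5, 27, 23, 35, 9, 24.

4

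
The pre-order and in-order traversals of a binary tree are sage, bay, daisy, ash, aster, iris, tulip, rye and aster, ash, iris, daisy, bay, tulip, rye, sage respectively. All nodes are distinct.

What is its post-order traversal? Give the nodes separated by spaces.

The first element of pre-order is the root; it splits in-order into left and right subtrees.
Root sage: left subtree has 7 nodes {aster, ash, iris, daisy, bay, tulip, rye}, right has 0 { }.
  Root bay: left subtree has 4 nodes {aster, ash, iris, daisy}, right has 2 {tulip, rye}.
    Root daisy: left subtree has 3 nodes {aster, ash, iris}, right has 0 { }.
      Root ash: left subtree has 1 node {aster}, right has 1 {iris}.
    Root tulip: left subtree has 0 nodes { }, right has 1 {rye}.

aster iris ash daisy rye tulip bay sage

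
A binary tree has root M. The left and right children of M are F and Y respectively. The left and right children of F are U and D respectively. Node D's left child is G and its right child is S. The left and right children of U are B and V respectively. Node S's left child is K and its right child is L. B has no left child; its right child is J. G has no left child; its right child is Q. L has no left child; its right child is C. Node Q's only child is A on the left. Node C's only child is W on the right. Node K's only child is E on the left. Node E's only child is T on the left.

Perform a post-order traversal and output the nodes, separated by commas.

Post-order visits the left subtree, then the right subtree, then the node.
At M: go left to F.
  At F: go left to U.
    At U: go left to B.
      At B: no left child.
      At B: go right to J.
        J is a leaf — visit J.
      Visit B.
    At U: go right to V.
      V is a leaf — visit V.
    Visit U.
  At F: go right to D.
    At D: go left to G.
      At G: no left child.
      At G: go right to Q.
        At Q: go left to A.
          A is a leaf — visit A.
        At Q: no right child.
        Visit Q.
      Visit G.
    At D: go right to S.
      At S: go left to K.
        At K: go left to E.
          At E: go left to T.
            T is a leaf — visit T.
          At E: no right child.
          Visit E.
        At K: no right child.
        Visit K.
      At S: go right to L.
        At L: no left child.
        At L: go right to C.
          At C: no left child.
          At C: go right to W.
            W is a leaf — visit W.
          Visit C.
        Visit L.
      Visit S.
    Visit D.
  Visit F.
At M: go right to Y.
  Y is a leaf — visit Y.
Visit M.

J, B, V, U, A, Q, G, T, E, K, W, C, L, S, D, F, Y, M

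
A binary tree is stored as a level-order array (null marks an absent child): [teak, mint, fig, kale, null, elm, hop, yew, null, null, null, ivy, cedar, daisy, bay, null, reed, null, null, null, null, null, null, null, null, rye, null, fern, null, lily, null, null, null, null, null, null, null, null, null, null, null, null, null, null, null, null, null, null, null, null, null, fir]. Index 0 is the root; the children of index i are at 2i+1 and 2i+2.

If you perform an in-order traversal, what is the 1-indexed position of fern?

12

In-order visits the left subtree, then the node, then the right subtree.
At teak: go left to mint.
  At mint: go left to kale.
    At kale: go left to yew.
      At yew: no left child.
      Visit yew.
      At yew: go right to reed.
        reed is a leaf — visit reed.
    Visit kale.
    At kale: no right child.
  Visit mint.
  At mint: no right child.
Visit teak.
At teak: go right to fig.
  At fig: go left to elm.
    At elm: go left to ivy.
      ivy is a leaf — visit ivy.
    Visit elm.
    At elm: go right to cedar.
      At cedar: go left to rye.
        At rye: go left to fir.
          fir is a leaf — visit fir.
        Visit rye.
        At rye: no right child.
      Visit cedar.
      At cedar: no right child.
  Visit fig.
  At fig: go right to hop.
    At hop: go left to daisy.
      At daisy: go left to fern.
        fern is a leaf — visit fern.
      Visit daisy.
      At daisy: no right child.
    Visit hop.
    At hop: go right to bay.
      At bay: go left to lily.
        lily is a leaf — visit lily.
      Visit bay.
      At bay: no right child.
Full in-order sequence: yew, reed, kale, mint, teak, ivy, elm, fir, rye, cedar, fig, fern, daisy, hop, lily, bay.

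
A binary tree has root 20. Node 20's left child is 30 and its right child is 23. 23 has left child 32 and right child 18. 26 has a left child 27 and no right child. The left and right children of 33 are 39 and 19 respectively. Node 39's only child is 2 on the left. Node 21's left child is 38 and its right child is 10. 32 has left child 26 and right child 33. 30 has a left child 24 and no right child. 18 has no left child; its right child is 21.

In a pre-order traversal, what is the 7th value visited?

Pre-order visits the node, then its left subtree, then its right subtree.
Visit 20.
At 20: go left to 30.
  Visit 30.
  At 30: go left to 24.
    24 is a leaf — visit 24.
  At 30: no right child.
At 20: go right to 23.
  Visit 23.
  At 23: go left to 32.
    Visit 32.
    At 32: go left to 26.
      Visit 26.
      At 26: go left to 27.
        27 is a leaf — visit 27.
      At 26: no right child.
    At 32: go right to 33.
      Visit 33.
      At 33: go left to 39.
        Visit 39.
        At 39: go left to 2.
          2 is a leaf — visit 2.
        At 39: no right child.
      At 33: go right to 19.
        19 is a leaf — visit 19.
  At 23: go right to 18.
    Visit 18.
    At 18: no left child.
    At 18: go right to 21.
      Visit 21.
      At 21: go left to 38.
        38 is a leaf — visit 38.
      At 21: go right to 10.
        10 is a leaf — visit 10.
Full pre-order sequence: 20, 30, 24, 23, 32, 26, 27, 33, 39, 2, 19, 18, 21, 38, 10.

27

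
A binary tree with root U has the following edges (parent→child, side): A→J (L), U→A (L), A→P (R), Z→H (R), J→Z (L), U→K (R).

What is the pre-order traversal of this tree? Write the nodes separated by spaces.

Pre-order visits the node, then its left subtree, then its right subtree.
Visit U.
At U: go left to A.
  Visit A.
  At A: go left to J.
    Visit J.
    At J: go left to Z.
      Visit Z.
      At Z: no left child.
      At Z: go right to H.
        H is a leaf — visit H.
    At J: no right child.
  At A: go right to P.
    P is a leaf — visit P.
At U: go right to K.
  K is a leaf — visit K.

U A J Z H P K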